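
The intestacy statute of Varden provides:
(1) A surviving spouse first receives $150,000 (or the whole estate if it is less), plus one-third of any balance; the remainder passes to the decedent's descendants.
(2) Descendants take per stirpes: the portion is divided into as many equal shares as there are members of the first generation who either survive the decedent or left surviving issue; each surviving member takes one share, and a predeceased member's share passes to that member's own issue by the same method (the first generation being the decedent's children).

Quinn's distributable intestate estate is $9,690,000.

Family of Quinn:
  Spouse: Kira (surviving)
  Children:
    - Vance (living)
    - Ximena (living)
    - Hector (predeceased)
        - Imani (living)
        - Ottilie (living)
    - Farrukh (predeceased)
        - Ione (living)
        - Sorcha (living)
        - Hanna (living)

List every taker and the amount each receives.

Kira first takes $150,000, leaving a balance of $9,540,000. Kira then takes one-third of the balance ($3,180,000), for a total of $3,330,000. The remaining $6,360,000 passes to the descendants.
The descendants' portion ($6,360,000) is divided into 4 shares of $1,590,000: Vance and Ximena each take $1,590,000; Hector's $1,590,000 share passes to Hector's issue; Farrukh's $1,590,000 share passes to Farrukh's issue.
Hector's share ($1,590,000) is divided into 2 shares of $795,000: Imani and Ottilie each take $795,000.
Farrukh's share ($1,590,000) is divided into 3 shares of $530,000: Ione, Sorcha, and Hanna each take $530,000.

Kira: $3,330,000; Vance: $1,590,000; Ximena: $1,590,000; Imani: $795,000; Ottilie: $795,000; Ione: $530,000; Sorcha: $530,000; Hanna: $530,000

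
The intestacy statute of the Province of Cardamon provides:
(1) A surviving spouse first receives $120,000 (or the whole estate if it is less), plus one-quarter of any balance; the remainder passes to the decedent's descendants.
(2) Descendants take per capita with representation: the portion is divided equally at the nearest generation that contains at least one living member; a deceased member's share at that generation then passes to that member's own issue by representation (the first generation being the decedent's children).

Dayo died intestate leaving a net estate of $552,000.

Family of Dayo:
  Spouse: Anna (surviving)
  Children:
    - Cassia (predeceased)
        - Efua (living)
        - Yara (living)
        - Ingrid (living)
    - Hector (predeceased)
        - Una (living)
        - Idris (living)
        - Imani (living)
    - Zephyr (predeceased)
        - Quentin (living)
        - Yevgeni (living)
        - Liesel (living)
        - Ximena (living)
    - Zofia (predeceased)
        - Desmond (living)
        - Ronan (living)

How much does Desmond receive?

Anna first takes $120,000, leaving a balance of $432,000. Anna then takes one-quarter of the balance ($108,000), for a total of $228,000. The remaining $324,000 passes to the descendants.
No child survives, so the initial division is made at the grandchildren's generation.
The descendants' portion ($324,000) is divided into 12 shares of $27,000: Efua, Yara, Ingrid, Una, Idris, Imani, Quentin, Yevgeni, Liesel, Ximena, Desmond, and Ronan each take $27,000.

Desmond receives $27,000.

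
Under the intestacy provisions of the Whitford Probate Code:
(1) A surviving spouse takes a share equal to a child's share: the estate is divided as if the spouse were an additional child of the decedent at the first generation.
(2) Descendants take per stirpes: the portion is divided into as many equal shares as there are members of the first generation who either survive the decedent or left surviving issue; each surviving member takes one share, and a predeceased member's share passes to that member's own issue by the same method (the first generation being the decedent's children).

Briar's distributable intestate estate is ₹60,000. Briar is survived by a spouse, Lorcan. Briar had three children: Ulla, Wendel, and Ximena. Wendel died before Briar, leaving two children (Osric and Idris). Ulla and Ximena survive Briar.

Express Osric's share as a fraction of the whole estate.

Osric receives 1/8 of the estate.

The spouse counts as an additional share at the children's level, so there are 4 primary shares of ₹15,000. Lorcan takes one such share (₹15,000).
The children's combined portion (₹45,000) is divided into 3 shares of ₹15,000: Ulla and Ximena each take ₹15,000; Wendel's ₹15,000 share passes to Wendel's issue.
Wendel's share (₹15,000) is divided into 2 shares of ₹7,500: Osric and Idris each take ₹7,500.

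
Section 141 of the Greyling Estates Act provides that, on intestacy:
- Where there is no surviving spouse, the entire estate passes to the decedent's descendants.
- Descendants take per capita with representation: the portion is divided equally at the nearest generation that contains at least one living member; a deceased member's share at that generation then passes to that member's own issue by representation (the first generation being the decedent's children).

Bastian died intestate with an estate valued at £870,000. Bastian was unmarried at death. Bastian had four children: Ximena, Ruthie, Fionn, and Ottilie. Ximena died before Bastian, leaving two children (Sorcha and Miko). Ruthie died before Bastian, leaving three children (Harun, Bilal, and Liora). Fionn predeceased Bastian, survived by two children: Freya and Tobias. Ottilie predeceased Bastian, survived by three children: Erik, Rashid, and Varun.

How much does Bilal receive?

The entire £870,000 passes to the descendants.
No child survives, so the initial division is made at the grandchildren's generation.
That amount (£870,000) is divided into 10 shares of £87,000: Sorcha, Miko, Harun, Bilal, Liora, Freya, Tobias, Erik, Rashid, and Varun each take £87,000.

Bilal receives £87,000.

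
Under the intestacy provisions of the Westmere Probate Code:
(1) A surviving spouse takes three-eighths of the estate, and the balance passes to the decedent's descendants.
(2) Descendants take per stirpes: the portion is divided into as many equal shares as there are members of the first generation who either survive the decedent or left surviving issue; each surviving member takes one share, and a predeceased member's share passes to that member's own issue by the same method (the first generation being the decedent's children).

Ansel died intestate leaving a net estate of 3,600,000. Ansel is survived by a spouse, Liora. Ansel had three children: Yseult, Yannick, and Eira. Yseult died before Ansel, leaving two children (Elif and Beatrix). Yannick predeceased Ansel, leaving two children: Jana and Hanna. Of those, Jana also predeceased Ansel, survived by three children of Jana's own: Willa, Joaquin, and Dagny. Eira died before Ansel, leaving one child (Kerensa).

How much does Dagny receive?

Liora takes three-eighths of 3,600,000 = 1,350,000. The remaining 2,250,000 passes to the descendants.
The descendants' portion (2,250,000) is divided into 3 shares of 750,000: Yseult's 750,000 share passes to Yseult's issue; Yannick's 750,000 share passes to Yannick's issue; Eira's 750,000 share passes to Eira's issue.
Yseult's share (750,000) is divided into 2 shares of 375,000: Elif and Beatrix each take 375,000.
Yannick's share (750,000) is divided into 2 shares of 375,000: Hanna takes 375,000; Jana's 375,000 share passes to Jana's issue.
Jana's share (375,000) is divided into 3 shares of 125,000: Willa, Joaquin, and Dagny each take 125,000.
Eira's share (750,000) passes entirely to Kerensa.

Dagny receives 125,000.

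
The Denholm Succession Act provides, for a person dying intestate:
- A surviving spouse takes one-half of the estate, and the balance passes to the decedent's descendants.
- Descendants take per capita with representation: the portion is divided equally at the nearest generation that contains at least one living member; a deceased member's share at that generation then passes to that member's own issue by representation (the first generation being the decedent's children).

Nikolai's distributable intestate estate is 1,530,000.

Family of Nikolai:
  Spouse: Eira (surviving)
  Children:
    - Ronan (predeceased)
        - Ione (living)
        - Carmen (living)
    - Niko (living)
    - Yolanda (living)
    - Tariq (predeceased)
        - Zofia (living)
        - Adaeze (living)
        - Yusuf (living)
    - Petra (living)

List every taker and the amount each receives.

Eira: 765,000; Ione: 76,500; Carmen: 76,500; Niko: 153,000; Yolanda: 153,000; Zofia: 51,000; Adaeze: 51,000; Yusuf: 51,000; Petra: 153,000

Eira takes one-half of 1,530,000 = 765,000. The remaining 765,000 passes to the descendants.
The descendants' portion (765,000) is divided into 5 shares of 153,000: Niko, Yolanda, and Petra each take 153,000; Ronan's 153,000 share passes to Ronan's issue; Tariq's 153,000 share passes to Tariq's issue.
Ronan's share (153,000) is divided into 2 shares of 76,500: Ione and Carmen each take 76,500.
Tariq's share (153,000) is divided into 3 shares of 51,000: Zofia, Adaeze, and Yusuf each take 51,000.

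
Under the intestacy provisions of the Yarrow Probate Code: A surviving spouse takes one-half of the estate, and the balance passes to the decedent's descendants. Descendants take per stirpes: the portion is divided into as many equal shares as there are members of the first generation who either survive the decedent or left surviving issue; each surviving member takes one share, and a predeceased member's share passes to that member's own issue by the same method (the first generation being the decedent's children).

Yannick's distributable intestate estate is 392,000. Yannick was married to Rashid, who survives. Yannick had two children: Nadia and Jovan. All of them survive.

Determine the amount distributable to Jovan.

Jovan receives 98,000.

Rashid takes one-half of 392,000 = 196,000. The remaining 196,000 passes to the descendants.
The descendants' portion (196,000) is divided into 2 shares of 98,000: Nadia and Jovan each take 98,000.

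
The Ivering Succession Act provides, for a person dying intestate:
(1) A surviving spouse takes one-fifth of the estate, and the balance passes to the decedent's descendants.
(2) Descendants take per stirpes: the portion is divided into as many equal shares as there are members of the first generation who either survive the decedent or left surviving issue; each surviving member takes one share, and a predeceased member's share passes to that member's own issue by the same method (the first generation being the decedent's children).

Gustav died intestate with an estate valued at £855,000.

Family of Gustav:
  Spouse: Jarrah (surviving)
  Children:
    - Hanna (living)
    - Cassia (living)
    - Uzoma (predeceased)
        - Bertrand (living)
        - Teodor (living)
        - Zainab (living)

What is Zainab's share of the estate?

Zainab receives £76,000.

Jarrah takes one-fifth of £855,000 = £171,000. The remaining £684,000 passes to the descendants.
The descendants' portion (£684,000) is divided into 3 shares of £228,000: Hanna and Cassia each take £228,000; Uzoma's £228,000 share passes to Uzoma's issue.
Uzoma's share (£228,000) is divided into 3 shares of £76,000: Bertrand, Teodor, and Zainab each take £76,000.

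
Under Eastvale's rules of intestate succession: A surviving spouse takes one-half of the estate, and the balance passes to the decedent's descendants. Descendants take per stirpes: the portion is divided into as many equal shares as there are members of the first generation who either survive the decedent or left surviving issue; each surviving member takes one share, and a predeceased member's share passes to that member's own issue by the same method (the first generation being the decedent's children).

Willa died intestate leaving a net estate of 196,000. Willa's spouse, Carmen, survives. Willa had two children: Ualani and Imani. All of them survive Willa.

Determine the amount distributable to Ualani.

Ualani receives 49,000.

Carmen takes one-half of 196,000 = 98,000. The remaining 98,000 passes to the descendants.
The descendants' portion (98,000) is divided into 2 shares of 49,000: Ualani and Imani each take 49,000.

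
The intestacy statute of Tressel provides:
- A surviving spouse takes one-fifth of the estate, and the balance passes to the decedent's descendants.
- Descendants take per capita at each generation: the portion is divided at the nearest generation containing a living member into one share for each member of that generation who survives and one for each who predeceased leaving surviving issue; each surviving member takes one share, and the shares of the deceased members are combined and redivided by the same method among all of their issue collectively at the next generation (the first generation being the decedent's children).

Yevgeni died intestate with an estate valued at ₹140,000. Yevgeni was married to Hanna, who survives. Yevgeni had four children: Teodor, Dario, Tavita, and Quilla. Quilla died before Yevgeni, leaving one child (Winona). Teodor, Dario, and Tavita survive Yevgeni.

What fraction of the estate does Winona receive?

Hanna takes one-fifth of ₹140,000 = ₹28,000. The remaining ₹112,000 passes to the descendants.
The descendants' portion (₹112,000) is divided at the children's generation into 4 shares of ₹28,000. Teodor, Dario, and Tavita each take ₹28,000. The remaining share for the deceased Quilla (₹28,000) is carried to the next generation.
That pool (₹28,000) passes entirely to Winona, the sole taker at the grandchildren's generation.

Winona receives 1/5 of the estate.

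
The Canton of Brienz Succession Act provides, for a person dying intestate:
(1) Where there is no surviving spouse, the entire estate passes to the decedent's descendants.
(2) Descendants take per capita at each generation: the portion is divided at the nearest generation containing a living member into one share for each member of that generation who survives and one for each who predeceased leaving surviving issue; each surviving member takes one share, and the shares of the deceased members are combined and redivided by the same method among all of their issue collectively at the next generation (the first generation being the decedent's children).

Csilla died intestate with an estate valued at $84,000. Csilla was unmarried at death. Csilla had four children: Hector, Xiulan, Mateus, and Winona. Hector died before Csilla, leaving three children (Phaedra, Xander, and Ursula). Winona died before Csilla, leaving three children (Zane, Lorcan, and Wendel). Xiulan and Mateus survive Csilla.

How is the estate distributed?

Phaedra: $7,000; Xander: $7,000; Ursula: $7,000; Xiulan: $21,000; Mateus: $21,000; Zane: $7,000; Lorcan: $7,000; Wendel: $7,000

The entire $84,000 passes to the descendants.
That amount ($84,000) is divided at the children's generation into 4 shares of $21,000. Xiulan and Mateus each take $21,000. The 2 shares of the deceased (Hector and Winona) are combined into a pool of $42,000.
That pool ($42,000) is divided at the grandchildren's generation equally among Phaedra, Xander, Ursula, Zane, Lorcan, and Wendel: $7,000 each.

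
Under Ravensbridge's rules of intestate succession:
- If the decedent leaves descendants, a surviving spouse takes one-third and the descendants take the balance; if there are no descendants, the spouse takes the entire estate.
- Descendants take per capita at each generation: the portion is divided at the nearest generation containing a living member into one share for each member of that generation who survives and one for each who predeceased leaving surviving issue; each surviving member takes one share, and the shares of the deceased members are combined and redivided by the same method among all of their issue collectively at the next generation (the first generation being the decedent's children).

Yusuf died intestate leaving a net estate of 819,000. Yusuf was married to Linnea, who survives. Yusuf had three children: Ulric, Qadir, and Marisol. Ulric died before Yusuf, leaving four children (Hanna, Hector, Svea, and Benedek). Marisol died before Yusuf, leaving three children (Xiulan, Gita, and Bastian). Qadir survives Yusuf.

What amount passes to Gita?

Gita receives 52,000.

Linnea takes one-third of 819,000 = 273,000. The remaining 546,000 passes to the descendants.
The descendants' portion (546,000) is divided at the children's generation into 3 shares of 182,000. Qadir takes 182,000. The 2 shares of the deceased (Ulric and Marisol) are combined into a pool of 364,000.
That pool (364,000) is divided at the grandchildren's generation equally among Hanna, Hector, Svea, Benedek, Xiulan, Gita, and Bastian: 52,000 each.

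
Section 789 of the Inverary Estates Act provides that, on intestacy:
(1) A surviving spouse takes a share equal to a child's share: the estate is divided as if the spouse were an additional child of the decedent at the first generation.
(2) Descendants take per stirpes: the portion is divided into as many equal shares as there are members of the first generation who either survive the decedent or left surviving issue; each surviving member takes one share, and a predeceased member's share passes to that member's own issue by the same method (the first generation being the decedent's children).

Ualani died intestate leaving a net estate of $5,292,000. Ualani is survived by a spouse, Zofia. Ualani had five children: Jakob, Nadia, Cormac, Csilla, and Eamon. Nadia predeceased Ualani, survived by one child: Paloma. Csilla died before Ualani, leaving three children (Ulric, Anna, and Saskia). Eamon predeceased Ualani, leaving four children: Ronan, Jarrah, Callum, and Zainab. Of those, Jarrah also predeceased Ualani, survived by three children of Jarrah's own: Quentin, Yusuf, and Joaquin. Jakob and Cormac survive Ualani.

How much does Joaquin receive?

Joaquin receives $73,500.

The spouse counts as an additional share at the children's level, so there are 6 primary shares of $882,000. Zofia takes one such share ($882,000).
The children's combined portion ($4,410,000) is divided into 5 shares of $882,000: Jakob and Cormac each take $882,000; Nadia's $882,000 share passes to Nadia's issue; Csilla's $882,000 share passes to Csilla's issue; Eamon's $882,000 share passes to Eamon's issue.
Nadia's share ($882,000) passes entirely to Paloma.
Csilla's share ($882,000) is divided into 3 shares of $294,000: Ulric, Anna, and Saskia each take $294,000.
Eamon's share ($882,000) is divided into 4 shares of $220,500: Ronan, Callum, and Zainab each take $220,500; Jarrah's $220,500 share passes to Jarrah's issue.
Jarrah's share ($220,500) is divided into 3 shares of $73,500: Quentin, Yusuf, and Joaquin each take $73,500.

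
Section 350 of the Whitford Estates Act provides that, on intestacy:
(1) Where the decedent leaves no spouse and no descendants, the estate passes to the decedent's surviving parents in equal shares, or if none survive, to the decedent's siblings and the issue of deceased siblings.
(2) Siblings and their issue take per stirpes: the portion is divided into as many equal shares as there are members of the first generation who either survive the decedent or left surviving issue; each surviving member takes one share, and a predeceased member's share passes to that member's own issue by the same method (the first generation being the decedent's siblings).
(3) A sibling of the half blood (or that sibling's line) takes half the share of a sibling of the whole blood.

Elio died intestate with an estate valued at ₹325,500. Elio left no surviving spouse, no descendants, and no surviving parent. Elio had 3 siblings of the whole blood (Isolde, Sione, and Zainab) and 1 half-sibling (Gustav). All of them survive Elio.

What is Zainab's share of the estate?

The entire ₹325,500 passes to the siblings and their issue.
Counting each half-blood sibling's line as half a unit, there are 7/2 units in ₹325,500, so one unit is ₹93,000. Whole-blood lines (Isolde, Sione, and Zainab) take ₹93,000 each; half-blood lines (Gustav) take ₹46,500 each.

Zainab receives ₹93,000.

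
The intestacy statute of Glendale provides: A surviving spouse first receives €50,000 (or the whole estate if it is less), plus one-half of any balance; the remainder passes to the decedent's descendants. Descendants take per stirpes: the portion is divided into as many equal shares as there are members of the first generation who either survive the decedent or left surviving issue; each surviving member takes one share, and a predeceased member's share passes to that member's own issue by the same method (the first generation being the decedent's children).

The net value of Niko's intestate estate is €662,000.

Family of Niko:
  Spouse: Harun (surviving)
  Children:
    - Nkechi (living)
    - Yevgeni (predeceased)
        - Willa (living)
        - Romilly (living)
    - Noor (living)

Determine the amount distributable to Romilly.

Harun first takes €50,000, leaving a balance of €612,000. Harun then takes one-half of the balance (€306,000), for a total of €356,000. The remaining €306,000 passes to the descendants.
The descendants' portion (€306,000) is divided into 3 shares of €102,000: Nkechi and Noor each take €102,000; Yevgeni's €102,000 share passes to Yevgeni's issue.
Yevgeni's share (€102,000) is divided into 2 shares of €51,000: Willa and Romilly each take €51,000.

Romilly receives €51,000.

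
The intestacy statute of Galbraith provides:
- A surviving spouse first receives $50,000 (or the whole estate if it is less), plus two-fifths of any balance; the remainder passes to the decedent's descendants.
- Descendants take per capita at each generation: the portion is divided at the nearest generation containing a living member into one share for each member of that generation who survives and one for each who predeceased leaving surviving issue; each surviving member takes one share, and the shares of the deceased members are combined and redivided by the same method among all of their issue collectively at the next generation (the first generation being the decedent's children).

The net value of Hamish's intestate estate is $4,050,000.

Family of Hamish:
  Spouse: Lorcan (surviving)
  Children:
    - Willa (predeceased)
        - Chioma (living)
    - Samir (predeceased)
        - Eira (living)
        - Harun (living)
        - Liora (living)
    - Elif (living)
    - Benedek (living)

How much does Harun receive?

Lorcan first takes $50,000, leaving a balance of $4,000,000. Lorcan then takes two-fifths of the balance ($1,600,000), for a total of $1,650,000. The remaining $2,400,000 passes to the descendants.
The descendants' portion ($2,400,000) is divided at the children's generation into 4 shares of $600,000. Elif and Benedek each take $600,000. The 2 shares of the deceased (Willa and Samir) are combined into a pool of $1,200,000.
That pool ($1,200,000) is divided at the grandchildren's generation equally among Chioma, Eira, Harun, and Liora: $300,000 each.

Harun receives $300,000.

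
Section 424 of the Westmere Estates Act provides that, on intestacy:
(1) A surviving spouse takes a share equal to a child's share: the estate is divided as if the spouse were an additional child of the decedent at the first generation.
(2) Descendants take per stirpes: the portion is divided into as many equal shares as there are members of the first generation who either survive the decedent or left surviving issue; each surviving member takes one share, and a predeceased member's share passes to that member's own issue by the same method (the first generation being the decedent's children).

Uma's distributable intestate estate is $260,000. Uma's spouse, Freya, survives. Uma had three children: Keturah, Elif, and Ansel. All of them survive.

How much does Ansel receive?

Ansel receives $65,000.

The spouse counts as an additional share at the children's level, so there are 4 primary shares of $65,000. Freya takes one such share ($65,000).
The children's combined portion ($195,000) is divided into 3 shares of $65,000: Keturah, Elif, and Ansel each take $65,000.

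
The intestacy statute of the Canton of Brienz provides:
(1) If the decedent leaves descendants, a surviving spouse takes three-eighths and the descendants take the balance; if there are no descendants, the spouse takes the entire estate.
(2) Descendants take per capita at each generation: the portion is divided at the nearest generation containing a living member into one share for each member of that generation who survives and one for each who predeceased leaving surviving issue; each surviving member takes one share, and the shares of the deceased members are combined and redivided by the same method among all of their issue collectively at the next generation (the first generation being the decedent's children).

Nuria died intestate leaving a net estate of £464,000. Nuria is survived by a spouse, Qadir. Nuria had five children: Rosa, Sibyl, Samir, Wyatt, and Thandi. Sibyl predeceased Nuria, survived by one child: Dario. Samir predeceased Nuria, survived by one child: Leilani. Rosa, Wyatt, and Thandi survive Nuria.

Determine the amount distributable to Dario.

Dario receives £58,000.

Qadir takes three-eighths of £464,000 = £174,000. The remaining £290,000 passes to the descendants.
The descendants' portion (£290,000) is divided at the children's generation into 5 shares of £58,000. Rosa, Wyatt, and Thandi each take £58,000. The 2 shares of the deceased (Sibyl and Samir) are combined into a pool of £116,000.
That pool (£116,000) is divided at the grandchildren's generation equally among Dario and Leilani: £58,000 each.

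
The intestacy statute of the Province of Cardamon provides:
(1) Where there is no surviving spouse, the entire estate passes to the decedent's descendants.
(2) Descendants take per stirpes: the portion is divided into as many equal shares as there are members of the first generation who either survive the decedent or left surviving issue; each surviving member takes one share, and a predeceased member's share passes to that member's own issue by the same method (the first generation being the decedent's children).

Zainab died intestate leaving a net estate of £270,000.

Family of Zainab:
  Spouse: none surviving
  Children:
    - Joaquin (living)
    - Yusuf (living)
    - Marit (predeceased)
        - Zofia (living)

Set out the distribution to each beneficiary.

The entire £270,000 passes to the descendants.
That amount (£270,000) is divided into 3 shares of £90,000: Joaquin and Yusuf each take £90,000; Marit's £90,000 share passes to Marit's issue.
Marit's share (£90,000) passes entirely to Zofia.

Joaquin: £90,000; Yusuf: £90,000; Zofia: £90,000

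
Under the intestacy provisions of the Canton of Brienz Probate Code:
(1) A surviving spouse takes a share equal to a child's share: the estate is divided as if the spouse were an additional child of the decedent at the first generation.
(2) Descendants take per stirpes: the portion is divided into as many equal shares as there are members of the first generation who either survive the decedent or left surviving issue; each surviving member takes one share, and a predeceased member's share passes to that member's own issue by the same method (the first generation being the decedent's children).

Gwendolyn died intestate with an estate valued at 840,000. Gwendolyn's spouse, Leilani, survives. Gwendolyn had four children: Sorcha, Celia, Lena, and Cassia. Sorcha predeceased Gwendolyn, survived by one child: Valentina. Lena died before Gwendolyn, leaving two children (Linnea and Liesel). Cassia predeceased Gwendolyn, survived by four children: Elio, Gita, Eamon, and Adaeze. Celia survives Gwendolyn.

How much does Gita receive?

Gita receives 42,000.

The spouse counts as an additional share at the children's level, so there are 5 primary shares of 168,000. Leilani takes one such share (168,000).
The children's combined portion (672,000) is divided into 4 shares of 168,000: Celia takes 168,000; Sorcha's 168,000 share passes to Sorcha's issue; Lena's 168,000 share passes to Lena's issue; Cassia's 168,000 share passes to Cassia's issue.
Sorcha's share (168,000) passes entirely to Valentina.
Lena's share (168,000) is divided into 2 shares of 84,000: Linnea and Liesel each take 84,000.
Cassia's share (168,000) is divided into 4 shares of 42,000: Elio, Gita, Eamon, and Adaeze each take 42,000.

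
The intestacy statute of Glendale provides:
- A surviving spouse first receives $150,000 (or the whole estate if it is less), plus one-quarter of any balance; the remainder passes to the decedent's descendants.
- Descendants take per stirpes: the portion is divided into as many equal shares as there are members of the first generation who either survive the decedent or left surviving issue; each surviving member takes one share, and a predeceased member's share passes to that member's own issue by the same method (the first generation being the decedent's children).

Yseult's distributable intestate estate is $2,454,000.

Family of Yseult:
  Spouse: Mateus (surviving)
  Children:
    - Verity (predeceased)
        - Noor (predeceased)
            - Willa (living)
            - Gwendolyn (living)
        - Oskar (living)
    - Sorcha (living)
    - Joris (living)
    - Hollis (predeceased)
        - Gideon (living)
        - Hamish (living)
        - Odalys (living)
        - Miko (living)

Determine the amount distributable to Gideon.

Mateus first takes $150,000, leaving a balance of $2,304,000. Mateus then takes one-quarter of the balance ($576,000), for a total of $726,000. The remaining $1,728,000 passes to the descendants.
The descendants' portion ($1,728,000) is divided into 4 shares of $432,000: Sorcha and Joris each take $432,000; Verity's $432,000 share passes to Verity's issue; Hollis's $432,000 share passes to Hollis's issue.
Verity's share ($432,000) is divided into 2 shares of $216,000: Oskar takes $216,000; Noor's $216,000 share passes to Noor's issue.
Noor's share ($216,000) is divided into 2 shares of $108,000: Willa and Gwendolyn each take $108,000.
Hollis's share ($432,000) is divided into 4 shares of $108,000: Gideon, Hamish, Odalys, and Miko each take $108,000.

Gideon receives $108,000.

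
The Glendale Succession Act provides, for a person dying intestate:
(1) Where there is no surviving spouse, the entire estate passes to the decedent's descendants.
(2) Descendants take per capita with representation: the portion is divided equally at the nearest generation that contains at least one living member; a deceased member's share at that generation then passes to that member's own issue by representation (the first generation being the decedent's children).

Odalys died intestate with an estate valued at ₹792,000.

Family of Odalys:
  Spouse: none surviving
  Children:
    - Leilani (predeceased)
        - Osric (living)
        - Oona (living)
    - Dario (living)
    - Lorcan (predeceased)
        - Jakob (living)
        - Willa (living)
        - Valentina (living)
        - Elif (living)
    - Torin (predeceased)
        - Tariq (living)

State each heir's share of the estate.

The entire ₹792,000 passes to the descendants.
That amount (₹792,000) is divided into 4 shares of ₹198,000: Dario takes ₹198,000; Leilani's ₹198,000 share passes to Leilani's issue; Lorcan's ₹198,000 share passes to Lorcan's issue; Torin's ₹198,000 share passes to Torin's issue.
Leilani's share (₹198,000) is divided into 2 shares of ₹99,000: Osric and Oona each take ₹99,000.
Lorcan's share (₹198,000) is divided into 4 shares of ₹49,500: Jakob, Willa, Valentina, and Elif each take ₹49,500.
Torin's share (₹198,000) passes entirely to Tariq.

Osric: ₹99,000; Oona: ₹99,000; Dario: ₹198,000; Jakob: ₹49,500; Willa: ₹49,500; Valentina: ₹49,500; Elif: ₹49,500; Tariq: ₹198,000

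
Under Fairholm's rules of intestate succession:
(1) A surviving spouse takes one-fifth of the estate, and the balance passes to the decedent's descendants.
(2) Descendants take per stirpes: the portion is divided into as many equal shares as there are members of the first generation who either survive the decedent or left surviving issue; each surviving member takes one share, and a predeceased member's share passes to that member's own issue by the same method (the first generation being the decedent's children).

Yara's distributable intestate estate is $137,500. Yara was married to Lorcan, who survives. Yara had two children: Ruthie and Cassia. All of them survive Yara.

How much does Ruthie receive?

Ruthie receives $55,000.

Lorcan takes one-fifth of $137,500 = $27,500. The remaining $110,000 passes to the descendants.
The descendants' portion ($110,000) is divided into 2 shares of $55,000: Ruthie and Cassia each take $55,000.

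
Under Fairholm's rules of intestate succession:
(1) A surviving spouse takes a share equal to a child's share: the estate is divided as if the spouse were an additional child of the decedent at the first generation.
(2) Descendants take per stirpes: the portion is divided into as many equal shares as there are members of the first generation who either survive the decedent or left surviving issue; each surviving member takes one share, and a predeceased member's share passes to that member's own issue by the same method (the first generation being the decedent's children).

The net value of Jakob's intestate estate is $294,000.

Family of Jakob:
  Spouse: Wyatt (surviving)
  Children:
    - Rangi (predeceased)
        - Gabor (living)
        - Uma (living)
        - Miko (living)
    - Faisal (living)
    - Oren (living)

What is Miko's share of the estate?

The spouse counts as an additional share at the children's level, so there are 4 primary shares of $73,500. Wyatt takes one such share ($73,500).
The children's combined portion ($220,500) is divided into 3 shares of $73,500: Faisal and Oren each take $73,500; Rangi's $73,500 share passes to Rangi's issue.
Rangi's share ($73,500) is divided into 3 shares of $24,500: Gabor, Uma, and Miko each take $24,500.

Miko receives $24,500.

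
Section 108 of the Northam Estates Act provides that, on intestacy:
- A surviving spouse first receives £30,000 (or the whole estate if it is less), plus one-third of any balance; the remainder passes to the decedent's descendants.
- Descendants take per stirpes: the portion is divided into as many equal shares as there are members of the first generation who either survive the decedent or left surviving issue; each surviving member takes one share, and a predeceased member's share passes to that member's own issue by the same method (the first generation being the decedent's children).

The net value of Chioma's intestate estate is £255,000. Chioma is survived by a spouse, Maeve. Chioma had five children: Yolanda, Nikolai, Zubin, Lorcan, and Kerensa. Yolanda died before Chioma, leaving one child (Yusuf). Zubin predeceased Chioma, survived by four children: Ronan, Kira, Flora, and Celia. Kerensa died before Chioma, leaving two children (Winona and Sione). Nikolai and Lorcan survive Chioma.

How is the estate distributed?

Maeve first takes £30,000, leaving a balance of £225,000. Maeve then takes one-third of the balance (£75,000), for a total of £105,000. The remaining £150,000 passes to the descendants.
The descendants' portion (£150,000) is divided into 5 shares of £30,000: Nikolai and Lorcan each take £30,000; Yolanda's £30,000 share passes to Yolanda's issue; Zubin's £30,000 share passes to Zubin's issue; Kerensa's £30,000 share passes to Kerensa's issue.
Yolanda's share (£30,000) passes entirely to Yusuf.
Zubin's share (£30,000) is divided into 4 shares of £7,500: Ronan, Kira, Flora, and Celia each take £7,500.
Kerensa's share (£30,000) is divided into 2 shares of £15,000: Winona and Sione each take £15,000.

Maeve: £105,000; Yusuf: £30,000; Nikolai: £30,000; Ronan: £7,500; Kira: £7,500; Flora: £7,500; Celia: £7,500; Lorcan: £30,000; Winona: £15,000; Sione: £15,000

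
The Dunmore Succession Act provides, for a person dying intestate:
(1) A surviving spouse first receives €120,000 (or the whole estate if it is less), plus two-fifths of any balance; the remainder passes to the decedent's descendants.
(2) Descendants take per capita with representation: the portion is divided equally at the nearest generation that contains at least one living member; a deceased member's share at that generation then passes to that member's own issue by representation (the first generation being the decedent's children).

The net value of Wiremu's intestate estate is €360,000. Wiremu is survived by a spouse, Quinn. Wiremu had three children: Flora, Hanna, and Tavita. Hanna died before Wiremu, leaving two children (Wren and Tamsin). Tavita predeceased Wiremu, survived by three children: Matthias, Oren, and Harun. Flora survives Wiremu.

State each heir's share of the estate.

Quinn first takes €120,000, leaving a balance of €240,000. Quinn then takes two-fifths of the balance (€96,000), for a total of €216,000. The remaining €144,000 passes to the descendants.
The descendants' portion (€144,000) is divided into 3 shares of €48,000: Flora takes €48,000; Hanna's €48,000 share passes to Hanna's issue; Tavita's €48,000 share passes to Tavita's issue.
Hanna's share (€48,000) is divided into 2 shares of €24,000: Wren and Tamsin each take €24,000.
Tavita's share (€48,000) is divided into 3 shares of €16,000: Matthias, Oren, and Harun each take €16,000.

Quinn: €216,000; Flora: €48,000; Wren: €24,000; Tamsin: €24,000; Matthias: €16,000; Oren: €16,000; Harun: €16,000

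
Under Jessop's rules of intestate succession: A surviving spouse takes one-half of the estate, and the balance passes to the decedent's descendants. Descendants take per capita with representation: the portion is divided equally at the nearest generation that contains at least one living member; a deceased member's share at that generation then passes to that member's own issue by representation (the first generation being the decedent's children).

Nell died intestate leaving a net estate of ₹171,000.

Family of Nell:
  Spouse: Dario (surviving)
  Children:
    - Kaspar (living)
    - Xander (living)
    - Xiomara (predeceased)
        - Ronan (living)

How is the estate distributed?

Dario takes one-half of ₹171,000 = ₹85,500. The remaining ₹85,500 passes to the descendants.
The descendants' portion (₹85,500) is divided into 3 shares of ₹28,500: Kaspar and Xander each take ₹28,500; Xiomara's ₹28,500 share passes to Xiomara's issue.
Xiomara's share (₹28,500) passes entirely to Ronan.

Dario: ₹85,500; Kaspar: ₹28,500; Xander: ₹28,500; Ronan: ₹28,500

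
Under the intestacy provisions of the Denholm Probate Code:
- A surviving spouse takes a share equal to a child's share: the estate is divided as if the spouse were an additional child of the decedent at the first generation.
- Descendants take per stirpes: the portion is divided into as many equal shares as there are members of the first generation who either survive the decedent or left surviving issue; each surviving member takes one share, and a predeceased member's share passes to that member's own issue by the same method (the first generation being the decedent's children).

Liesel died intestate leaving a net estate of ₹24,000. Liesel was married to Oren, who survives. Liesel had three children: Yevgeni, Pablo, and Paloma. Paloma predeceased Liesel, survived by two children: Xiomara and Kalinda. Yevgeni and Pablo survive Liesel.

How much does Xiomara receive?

The spouse counts as an additional share at the children's level, so there are 4 primary shares of ₹6,000. Oren takes one such share (₹6,000).
The children's combined portion (₹18,000) is divided into 3 shares of ₹6,000: Yevgeni and Pablo each take ₹6,000; Paloma's ₹6,000 share passes to Paloma's issue.
Paloma's share (₹6,000) is divided into 2 shares of ₹3,000: Xiomara and Kalinda each take ₹3,000.

Xiomara receives ₹3,000.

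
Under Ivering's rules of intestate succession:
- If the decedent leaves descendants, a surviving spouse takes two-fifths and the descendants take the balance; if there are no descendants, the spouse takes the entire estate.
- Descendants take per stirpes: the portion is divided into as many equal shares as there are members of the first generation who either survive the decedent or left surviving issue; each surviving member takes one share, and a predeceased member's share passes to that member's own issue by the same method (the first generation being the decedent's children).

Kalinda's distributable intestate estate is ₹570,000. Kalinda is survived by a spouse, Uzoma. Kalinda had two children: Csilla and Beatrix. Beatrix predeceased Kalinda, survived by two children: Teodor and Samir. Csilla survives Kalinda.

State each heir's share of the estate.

Uzoma takes two-fifths of ₹570,000 = ₹228,000. The remaining ₹342,000 passes to the descendants.
The descendants' portion (₹342,000) is divided into 2 shares of ₹171,000: Csilla takes ₹171,000; Beatrix's ₹171,000 share passes to Beatrix's issue.
Beatrix's share (₹171,000) is divided into 2 shares of ₹85,500: Teodor and Samir each take ₹85,500.

Uzoma: ₹228,000; Csilla: ₹171,000; Teodor: ₹85,500; Samir: ₹85,500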